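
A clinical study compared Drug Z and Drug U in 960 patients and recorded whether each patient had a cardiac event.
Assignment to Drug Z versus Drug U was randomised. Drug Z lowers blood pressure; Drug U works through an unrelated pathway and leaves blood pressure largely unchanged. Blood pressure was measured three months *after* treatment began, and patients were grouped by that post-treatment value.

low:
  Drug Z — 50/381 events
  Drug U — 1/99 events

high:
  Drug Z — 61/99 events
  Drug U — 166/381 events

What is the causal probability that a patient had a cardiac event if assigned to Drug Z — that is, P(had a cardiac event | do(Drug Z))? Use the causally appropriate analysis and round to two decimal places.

0.23

The stratified and pooled comparisons disagree (Drug U wins within each blood pressure; Drug Z wins overall), so the answer turns on the causal role of blood pressure.
Blood pressure lies on the pathway drug → blood pressure → outcome, so adjusting for it blocks the indirect effect. For the total causal effect of drug, use the unadjusted pooled rates.
So P(outcome | do(Drug Z)) is just the pooled rate for Drug Z: 111/480 = 0.231.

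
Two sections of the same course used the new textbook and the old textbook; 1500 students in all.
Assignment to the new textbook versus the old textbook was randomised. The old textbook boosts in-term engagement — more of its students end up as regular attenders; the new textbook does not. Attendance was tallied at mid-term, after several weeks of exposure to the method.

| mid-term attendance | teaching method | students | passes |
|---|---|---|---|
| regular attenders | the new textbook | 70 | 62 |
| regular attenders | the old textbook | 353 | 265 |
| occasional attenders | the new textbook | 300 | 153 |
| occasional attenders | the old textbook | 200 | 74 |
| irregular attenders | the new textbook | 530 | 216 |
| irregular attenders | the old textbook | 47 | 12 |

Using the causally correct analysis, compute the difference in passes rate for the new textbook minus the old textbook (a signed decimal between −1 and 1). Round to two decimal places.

-0.11

Within every mid-term attendance level the new textbook has the higher rate, yet pooled the old textbook does — Simpson's reversal.
Mid-term attendance is recorded after the teaching method and is itself shifted by it — it sits on the causal path from teaching method to outcome. Conditioning on a mediator would strip out part of the effect we want; the pooled comparison gives the total causal effect.
The causal difference is the pooled difference: 0.479 − 0.585 = -0.106.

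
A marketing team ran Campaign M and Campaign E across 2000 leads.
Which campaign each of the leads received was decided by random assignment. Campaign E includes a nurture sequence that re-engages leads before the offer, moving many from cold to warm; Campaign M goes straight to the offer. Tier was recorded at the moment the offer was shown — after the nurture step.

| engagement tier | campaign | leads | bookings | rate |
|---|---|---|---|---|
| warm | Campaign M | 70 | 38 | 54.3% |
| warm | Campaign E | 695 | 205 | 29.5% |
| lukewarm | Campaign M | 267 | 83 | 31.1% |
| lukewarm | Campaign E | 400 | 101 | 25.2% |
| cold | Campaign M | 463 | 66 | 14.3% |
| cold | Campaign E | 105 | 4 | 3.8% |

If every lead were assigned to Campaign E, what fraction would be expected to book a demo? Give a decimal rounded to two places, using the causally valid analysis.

Within every engagement tier level Campaign M has the higher rate, yet pooled Campaign E does — Simpson's reversal.
Because the campaign influences engagement tier, engagement tier is a post-treatment mediator, not a confounder. Stratifying on it would bias the estimate; the causal effect is the crude pooled difference.
So P(outcome | do(Campaign E)) is just the pooled rate for Campaign E: 310/1200 = 0.258.

0.26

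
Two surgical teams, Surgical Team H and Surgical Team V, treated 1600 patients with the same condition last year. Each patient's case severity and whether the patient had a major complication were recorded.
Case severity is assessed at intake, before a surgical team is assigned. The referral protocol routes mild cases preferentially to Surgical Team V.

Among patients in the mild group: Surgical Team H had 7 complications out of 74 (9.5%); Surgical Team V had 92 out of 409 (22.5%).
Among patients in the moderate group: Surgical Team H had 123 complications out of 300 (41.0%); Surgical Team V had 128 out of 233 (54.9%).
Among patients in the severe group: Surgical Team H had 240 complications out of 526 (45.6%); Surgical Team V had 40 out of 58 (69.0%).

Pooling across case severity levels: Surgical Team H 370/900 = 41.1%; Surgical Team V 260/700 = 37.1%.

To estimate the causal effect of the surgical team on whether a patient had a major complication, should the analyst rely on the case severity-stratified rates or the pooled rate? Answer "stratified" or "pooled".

stratified

Since case severity is a pre-existing factor (not a product of the surgical team) and it affects the outcome on its own, it is a confounder. The stratified rates, not the pooled rate, identify the causal effect.
Within each level — mild: 9.5% vs 22.5%; moderate: 41.0% vs 54.9%; severe: 45.6% vs 69.0% — Surgical Team H is lower every time.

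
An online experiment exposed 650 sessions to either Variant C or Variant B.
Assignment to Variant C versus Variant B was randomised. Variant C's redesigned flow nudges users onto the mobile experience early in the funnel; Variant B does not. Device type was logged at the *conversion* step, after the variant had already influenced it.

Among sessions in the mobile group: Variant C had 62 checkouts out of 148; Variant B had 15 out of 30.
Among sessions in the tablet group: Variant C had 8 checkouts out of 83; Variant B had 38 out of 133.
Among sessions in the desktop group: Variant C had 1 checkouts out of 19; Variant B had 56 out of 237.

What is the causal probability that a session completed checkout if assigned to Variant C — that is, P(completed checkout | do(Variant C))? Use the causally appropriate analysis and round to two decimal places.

0.28

Device type is recorded after the variant and is itself shifted by it — it sits on the causal path from variant to outcome. Conditioning on a mediator would strip out part of the effect we want; the pooled comparison gives the total causal effect.
So P(outcome | do(Variant C)) is just the pooled rate for Variant C: 71/250 = 0.284.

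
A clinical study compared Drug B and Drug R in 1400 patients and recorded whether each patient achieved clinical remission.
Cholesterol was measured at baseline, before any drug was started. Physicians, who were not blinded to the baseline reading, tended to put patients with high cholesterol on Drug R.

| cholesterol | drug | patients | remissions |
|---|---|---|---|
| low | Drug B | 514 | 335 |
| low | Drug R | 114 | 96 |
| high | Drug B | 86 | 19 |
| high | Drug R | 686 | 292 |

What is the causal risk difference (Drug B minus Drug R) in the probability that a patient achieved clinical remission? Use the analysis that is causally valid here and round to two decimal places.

Within every cholesterol level Drug R has the higher rate, yet pooled Drug B does — Simpson's reversal.
Cholesterol differs across drugs for reasons unrelated to any effect of the drug itself, and it separately predicts the outcome — a classic confounder. We must compare within cholesterol levels.
Adjusting over the population distribution of cholesterol: 0.449·(0.652−0.842) + 0.551·(0.221−0.426) = -0.198.

-0.20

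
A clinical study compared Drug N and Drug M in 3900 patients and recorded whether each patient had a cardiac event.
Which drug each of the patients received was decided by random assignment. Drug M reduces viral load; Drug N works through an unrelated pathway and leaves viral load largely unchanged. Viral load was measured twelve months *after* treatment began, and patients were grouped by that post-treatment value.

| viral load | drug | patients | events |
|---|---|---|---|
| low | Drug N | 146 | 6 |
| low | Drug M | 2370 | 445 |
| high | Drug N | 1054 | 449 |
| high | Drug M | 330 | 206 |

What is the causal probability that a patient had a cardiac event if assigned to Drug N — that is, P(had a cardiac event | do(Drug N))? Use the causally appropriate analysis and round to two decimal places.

0.38

Stratifying would compare drugs among patients the drugs themselves sorted into viral load groups — a form of selection on an intermediate. The unconditioned pooled rates give the total causal effect.
So P(outcome | do(Drug N)) is just the pooled rate for Drug N: 455/1200 = 0.379.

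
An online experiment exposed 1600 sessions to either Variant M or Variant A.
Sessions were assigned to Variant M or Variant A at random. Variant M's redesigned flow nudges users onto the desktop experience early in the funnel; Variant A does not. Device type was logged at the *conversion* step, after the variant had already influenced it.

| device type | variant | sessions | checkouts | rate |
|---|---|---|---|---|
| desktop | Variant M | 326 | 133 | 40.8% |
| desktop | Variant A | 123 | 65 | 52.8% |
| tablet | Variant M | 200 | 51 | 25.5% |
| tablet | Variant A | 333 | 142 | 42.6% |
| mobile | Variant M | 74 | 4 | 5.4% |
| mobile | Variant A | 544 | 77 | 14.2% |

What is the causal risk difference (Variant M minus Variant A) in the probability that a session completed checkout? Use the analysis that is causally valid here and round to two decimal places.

+0.03

Device type lies on the pathway variant → device type → outcome, so adjusting for it blocks the indirect effect. For the total causal effect of variant, use the unadjusted pooled rates.
The causal difference is the pooled difference: 0.313 − 0.284 = +0.029.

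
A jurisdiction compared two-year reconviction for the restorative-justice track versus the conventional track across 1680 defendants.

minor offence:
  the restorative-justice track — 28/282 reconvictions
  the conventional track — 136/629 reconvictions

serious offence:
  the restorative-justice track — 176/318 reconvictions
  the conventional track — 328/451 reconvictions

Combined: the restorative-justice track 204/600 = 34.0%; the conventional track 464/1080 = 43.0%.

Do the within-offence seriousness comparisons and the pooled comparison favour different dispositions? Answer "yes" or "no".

no

Within each offence seriousness level (minor offence 9.9% vs 21.6%; serious offence 55.3% vs 72.7%), the restorative-justice track has the lower rate every time. Pooled: 34.0% vs 43.0% — the restorative-justice track has the lower rate overall. They agree.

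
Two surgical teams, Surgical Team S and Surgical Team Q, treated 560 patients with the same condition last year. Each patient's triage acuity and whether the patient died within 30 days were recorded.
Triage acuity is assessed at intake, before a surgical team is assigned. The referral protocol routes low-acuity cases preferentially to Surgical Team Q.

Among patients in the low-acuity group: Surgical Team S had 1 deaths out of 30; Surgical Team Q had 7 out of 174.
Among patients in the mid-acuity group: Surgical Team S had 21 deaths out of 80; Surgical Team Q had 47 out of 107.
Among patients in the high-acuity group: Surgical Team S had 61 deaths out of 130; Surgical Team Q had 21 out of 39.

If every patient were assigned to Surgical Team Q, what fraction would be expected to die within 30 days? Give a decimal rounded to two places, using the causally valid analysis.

0.32

Here triage acuity is a common cause — it drives both which surgical team a case falls under and the outcome. The crude comparison mixes populations; the stratum-specific rates are the causally relevant ones.
Standardising Surgical Team Q to the population triage acuity mix: 0.364·7/174 + 0.334·47/107 + 0.302·21/39 = 0.324.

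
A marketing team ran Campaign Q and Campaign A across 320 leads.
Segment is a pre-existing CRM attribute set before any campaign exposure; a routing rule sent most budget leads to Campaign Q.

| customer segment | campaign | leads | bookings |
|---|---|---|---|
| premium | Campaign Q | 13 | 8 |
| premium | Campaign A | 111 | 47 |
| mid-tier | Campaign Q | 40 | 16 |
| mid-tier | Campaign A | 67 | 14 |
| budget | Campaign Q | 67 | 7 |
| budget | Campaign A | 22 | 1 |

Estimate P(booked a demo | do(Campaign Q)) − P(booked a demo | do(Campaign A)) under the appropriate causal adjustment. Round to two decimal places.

Customer segment satisfies the back-door criterion: it is not a descendant of the campaign, and it blocks the spurious path from campaign to outcome. Adjusting for it (i.e., using the within-customer segment rates) gives the causal effect.
Adjusting over the population distribution of customer segment: 0.388·(0.615−0.423) + 0.334·(0.400−0.209) + 0.278·(0.104−0.045) = +0.155.

+0.15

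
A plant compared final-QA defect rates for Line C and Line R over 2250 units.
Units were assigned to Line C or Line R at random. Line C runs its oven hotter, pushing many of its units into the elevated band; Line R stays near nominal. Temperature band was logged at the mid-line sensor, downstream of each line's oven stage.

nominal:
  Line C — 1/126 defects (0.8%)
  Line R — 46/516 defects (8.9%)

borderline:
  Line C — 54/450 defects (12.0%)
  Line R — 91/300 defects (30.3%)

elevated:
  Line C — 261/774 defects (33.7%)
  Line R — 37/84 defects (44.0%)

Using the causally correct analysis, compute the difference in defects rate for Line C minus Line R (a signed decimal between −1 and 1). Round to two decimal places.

In-process temperature band is downstream of the line. One should not condition on a consequence of treatment, so the overall rates are the right comparison.
The causal difference is the pooled difference: 0.234 − 0.193 = +0.041.

+0.04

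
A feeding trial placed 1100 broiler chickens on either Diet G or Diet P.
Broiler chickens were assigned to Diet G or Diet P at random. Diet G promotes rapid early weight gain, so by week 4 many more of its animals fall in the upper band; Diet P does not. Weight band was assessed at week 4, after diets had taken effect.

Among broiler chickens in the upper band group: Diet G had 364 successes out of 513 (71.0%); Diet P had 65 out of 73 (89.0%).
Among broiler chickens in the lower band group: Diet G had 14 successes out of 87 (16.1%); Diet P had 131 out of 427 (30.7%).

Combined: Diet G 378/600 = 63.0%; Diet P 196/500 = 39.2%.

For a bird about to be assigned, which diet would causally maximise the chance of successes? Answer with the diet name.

Diet G

Week-4 weight band lies on the pathway diet → week-4 weight band → outcome, so adjusting for it blocks the indirect effect. For the total causal effect of diet, use the unadjusted pooled rates.
Pooled: Diet G 63.0% vs Diet P 39.2%; Diet G is higher overall.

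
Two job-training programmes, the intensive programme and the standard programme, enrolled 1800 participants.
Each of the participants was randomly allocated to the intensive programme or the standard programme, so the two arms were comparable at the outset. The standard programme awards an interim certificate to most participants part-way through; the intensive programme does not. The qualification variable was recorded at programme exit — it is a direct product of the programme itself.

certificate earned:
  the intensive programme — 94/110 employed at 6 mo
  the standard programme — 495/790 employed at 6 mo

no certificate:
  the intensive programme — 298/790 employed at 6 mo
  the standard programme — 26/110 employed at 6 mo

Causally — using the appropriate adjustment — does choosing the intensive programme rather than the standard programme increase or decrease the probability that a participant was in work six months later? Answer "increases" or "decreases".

decreases

Qualification attained during the programme here is a post-treatment variable shaped by the programme; conditioning on it would introduce bias rather than remove it. The overall comparison is the causal one.
Pooled: the intensive programme 43.6% vs the standard programme 57.9%; the standard programme is higher overall.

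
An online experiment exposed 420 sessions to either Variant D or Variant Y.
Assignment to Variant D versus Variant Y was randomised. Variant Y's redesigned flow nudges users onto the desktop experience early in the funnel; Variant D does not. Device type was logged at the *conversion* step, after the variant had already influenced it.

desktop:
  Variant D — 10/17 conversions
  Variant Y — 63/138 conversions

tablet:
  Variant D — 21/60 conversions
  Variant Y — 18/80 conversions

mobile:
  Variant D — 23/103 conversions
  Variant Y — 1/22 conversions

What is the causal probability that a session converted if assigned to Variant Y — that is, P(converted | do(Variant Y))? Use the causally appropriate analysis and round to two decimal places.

0.34

Device type is recorded after the variant and is itself shifted by it — it sits on the causal path from variant to outcome. Conditioning on a mediator would strip out part of the effect we want; the pooled comparison gives the total causal effect.
So P(outcome | do(Variant Y)) is just the pooled rate for Variant Y: 82/240 = 0.342.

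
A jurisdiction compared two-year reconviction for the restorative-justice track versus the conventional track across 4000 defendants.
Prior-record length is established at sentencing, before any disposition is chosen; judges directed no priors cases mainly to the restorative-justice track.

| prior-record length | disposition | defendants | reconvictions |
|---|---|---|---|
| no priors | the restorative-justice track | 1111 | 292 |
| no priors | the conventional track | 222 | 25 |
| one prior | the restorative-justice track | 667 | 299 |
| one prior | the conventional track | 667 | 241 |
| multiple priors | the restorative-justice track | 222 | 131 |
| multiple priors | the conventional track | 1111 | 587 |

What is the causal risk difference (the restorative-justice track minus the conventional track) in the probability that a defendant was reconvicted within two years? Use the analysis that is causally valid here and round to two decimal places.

Nothing the disposition does changes prior-record length; the imbalance is an allocation artefact. With prior-record length also predicting the outcome, the pooled figure is confounded, and the within-stratum comparison is the causal one.
Adjusting over the population distribution of prior-record length: 0.333·(0.263−0.113) + 0.334·(0.448−0.361) + 0.333·(0.590−0.528) = +0.100.

+0.10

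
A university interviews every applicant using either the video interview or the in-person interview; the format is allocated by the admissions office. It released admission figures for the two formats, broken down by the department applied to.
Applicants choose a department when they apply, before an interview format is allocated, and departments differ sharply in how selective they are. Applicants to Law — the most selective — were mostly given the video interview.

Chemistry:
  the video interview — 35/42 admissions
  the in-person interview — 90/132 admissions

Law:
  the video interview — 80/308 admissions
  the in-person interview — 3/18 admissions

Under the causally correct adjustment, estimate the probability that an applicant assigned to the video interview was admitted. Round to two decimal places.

0.46

Here department is a common cause — it drives both which interview format a case falls under and the outcome. The crude comparison mixes populations; the stratum-specific rates are the causally relevant ones.
Standardising the video interview to the population department mix: 0.348·35/42 + 0.652·80/308 = 0.459.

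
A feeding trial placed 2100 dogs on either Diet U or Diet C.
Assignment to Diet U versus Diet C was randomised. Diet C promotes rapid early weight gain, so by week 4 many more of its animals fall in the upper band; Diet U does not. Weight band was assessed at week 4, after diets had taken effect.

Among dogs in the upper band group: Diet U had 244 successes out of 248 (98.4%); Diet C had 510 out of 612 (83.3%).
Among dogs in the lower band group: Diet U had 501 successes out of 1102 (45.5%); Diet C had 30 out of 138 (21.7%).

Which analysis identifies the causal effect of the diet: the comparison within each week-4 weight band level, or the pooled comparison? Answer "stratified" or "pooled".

Week-4 weight band here is a post-treatment variable shaped by the diet; conditioning on it would introduce bias rather than remove it. The overall comparison is the causal one.
Pooled: Diet U 55.2% vs Diet C 72.0%; Diet C is higher overall.

pooled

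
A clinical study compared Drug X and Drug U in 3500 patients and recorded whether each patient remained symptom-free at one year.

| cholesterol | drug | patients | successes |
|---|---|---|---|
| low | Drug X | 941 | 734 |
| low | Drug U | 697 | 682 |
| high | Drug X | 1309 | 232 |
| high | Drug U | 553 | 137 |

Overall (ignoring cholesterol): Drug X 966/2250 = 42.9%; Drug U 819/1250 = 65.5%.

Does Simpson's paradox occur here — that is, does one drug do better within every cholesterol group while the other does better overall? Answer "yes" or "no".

no

Within each cholesterol level (low 78.0% vs 97.8%; high 17.7% vs 24.8%), Drug U has the higher rate every time. Pooled: 42.9% vs 65.5% — Drug U has the higher rate overall. They agree.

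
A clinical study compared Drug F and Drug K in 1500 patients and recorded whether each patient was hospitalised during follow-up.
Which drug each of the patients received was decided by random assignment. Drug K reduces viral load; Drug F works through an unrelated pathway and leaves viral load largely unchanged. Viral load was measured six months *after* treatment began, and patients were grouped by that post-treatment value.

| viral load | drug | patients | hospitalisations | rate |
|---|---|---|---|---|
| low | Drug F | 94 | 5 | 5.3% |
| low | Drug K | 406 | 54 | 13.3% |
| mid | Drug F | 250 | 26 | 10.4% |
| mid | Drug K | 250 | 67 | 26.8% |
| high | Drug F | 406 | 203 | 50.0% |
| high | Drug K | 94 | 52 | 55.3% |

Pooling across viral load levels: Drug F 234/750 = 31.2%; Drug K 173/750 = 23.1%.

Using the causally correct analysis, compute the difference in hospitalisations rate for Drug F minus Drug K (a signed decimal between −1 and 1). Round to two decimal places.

Stratifying would compare drugs among patients the drugs themselves sorted into viral load groups — a form of selection on an intermediate. The unconditioned pooled rates give the total causal effect.
The causal difference is the pooled difference: 0.312 − 0.231 = +0.081.

+0.08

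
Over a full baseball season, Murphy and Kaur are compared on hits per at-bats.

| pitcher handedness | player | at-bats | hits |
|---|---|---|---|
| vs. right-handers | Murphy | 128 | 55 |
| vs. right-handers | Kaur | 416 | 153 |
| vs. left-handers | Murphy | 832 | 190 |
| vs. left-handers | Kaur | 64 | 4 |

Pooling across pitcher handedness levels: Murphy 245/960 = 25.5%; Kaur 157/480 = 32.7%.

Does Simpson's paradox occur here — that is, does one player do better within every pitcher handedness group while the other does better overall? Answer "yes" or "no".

yes

Within each pitcher handedness level (vs. right-handers 43.0% vs 36.8%; vs. left-handers 22.8% vs 6.2%), Murphy has the higher rate every time. Pooled: 25.5% vs 32.7% — Kaur has the higher rate overall. The two comparisons disagree.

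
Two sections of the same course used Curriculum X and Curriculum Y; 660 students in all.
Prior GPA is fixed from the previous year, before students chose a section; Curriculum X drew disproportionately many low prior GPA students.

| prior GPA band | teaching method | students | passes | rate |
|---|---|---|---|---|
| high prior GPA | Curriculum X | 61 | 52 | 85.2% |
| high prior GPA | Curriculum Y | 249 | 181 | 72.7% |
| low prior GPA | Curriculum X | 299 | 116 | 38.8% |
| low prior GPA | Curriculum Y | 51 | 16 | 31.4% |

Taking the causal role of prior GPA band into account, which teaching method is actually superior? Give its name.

Since prior GPA band is a pre-existing factor (not a product of the teaching method) and it affects the outcome on its own, it is a confounder. The stratified rates, not the pooled rate, identify the causal effect.
Within each level — high prior GPA: 85.2% vs 72.7%; low prior GPA: 38.8% vs 31.4% — Curriculum X is higher every time.

Curriculum X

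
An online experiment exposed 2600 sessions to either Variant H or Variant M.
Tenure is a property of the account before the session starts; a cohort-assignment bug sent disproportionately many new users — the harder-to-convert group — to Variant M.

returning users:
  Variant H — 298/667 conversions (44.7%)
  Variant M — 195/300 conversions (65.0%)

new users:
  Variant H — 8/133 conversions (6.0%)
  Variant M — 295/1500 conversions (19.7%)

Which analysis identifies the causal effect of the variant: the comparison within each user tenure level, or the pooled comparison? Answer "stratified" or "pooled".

stratified

Nothing the variant does changes user tenure; the imbalance is an allocation artefact. With user tenure also predicting the outcome, the pooled figure is confounded, and the within-stratum comparison is the causal one.
Within each level — returning users: 44.7% vs 65.0%; new users: 6.0% vs 19.7% — Variant M is higher every time.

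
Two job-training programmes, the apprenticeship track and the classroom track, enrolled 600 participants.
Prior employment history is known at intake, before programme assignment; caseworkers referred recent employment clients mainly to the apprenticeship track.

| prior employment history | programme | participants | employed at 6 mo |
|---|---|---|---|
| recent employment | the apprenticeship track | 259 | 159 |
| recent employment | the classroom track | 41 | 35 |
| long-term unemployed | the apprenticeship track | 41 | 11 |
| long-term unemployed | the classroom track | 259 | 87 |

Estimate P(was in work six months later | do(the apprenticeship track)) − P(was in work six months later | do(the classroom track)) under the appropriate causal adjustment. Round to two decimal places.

-0.15

The stratified and pooled comparisons disagree (the classroom track wins within each prior employment history; the apprenticeship track wins overall), so the answer turns on the causal role of prior employment history.
Prior employment history satisfies the back-door criterion: it is not a descendant of the programme, and it blocks the spurious path from programme to outcome. Adjusting for it (i.e., using the within-prior employment history rates) gives the causal effect.
Adjusting over the population distribution of prior employment history: 0.500·(0.614−0.854) + 0.500·(0.268−0.336) = -0.154.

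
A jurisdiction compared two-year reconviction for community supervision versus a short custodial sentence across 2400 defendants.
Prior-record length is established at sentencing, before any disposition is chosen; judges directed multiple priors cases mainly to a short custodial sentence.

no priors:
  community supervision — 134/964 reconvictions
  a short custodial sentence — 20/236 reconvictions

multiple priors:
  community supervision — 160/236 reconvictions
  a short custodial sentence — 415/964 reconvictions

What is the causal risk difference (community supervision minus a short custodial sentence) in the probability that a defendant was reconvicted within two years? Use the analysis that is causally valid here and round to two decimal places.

The prior-record length-specific comparison favours a short custodial sentence throughout, but the pooled figures favour community supervision. The question is whether to condition on prior-record length.
Here prior-record length is a common cause — it drives both which disposition a case falls under and the outcome. The crude comparison mixes populations; the stratum-specific rates are the causally relevant ones.
Adjusting over the population distribution of prior-record length: 0.500·(0.139−0.085) + 0.500·(0.678−0.430) = +0.151.

+0.15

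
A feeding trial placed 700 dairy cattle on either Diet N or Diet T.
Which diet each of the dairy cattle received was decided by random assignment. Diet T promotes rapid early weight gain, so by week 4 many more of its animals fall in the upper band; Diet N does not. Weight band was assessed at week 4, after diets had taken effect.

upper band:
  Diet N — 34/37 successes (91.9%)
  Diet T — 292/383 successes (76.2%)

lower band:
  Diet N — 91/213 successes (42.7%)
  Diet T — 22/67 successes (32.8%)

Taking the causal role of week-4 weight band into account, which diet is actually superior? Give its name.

The stratified and pooled comparisons disagree (Diet N wins within each week-4 weight band; Diet T wins overall), so the answer turns on the causal role of week-4 weight band.
Week-4 weight band here is a post-treatment variable shaped by the diet; conditioning on it would introduce bias rather than remove it. The overall comparison is the causal one.
Pooled: Diet N 50.0% vs Diet T 69.8%; Diet T is higher overall.

Diet T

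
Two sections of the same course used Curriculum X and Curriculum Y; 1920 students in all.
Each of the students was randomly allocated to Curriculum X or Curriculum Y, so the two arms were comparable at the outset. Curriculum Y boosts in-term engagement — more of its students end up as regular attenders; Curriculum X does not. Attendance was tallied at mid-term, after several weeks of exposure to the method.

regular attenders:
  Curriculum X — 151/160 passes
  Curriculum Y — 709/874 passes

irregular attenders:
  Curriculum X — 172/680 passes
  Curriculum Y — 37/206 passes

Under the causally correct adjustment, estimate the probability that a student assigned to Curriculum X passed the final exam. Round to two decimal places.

0.38

Mid-term attendance is downstream of the teaching method. One should not condition on a consequence of treatment, so the overall rates are the right comparison.
So P(outcome | do(Curriculum X)) is just the pooled rate for Curriculum X: 323/840 = 0.385.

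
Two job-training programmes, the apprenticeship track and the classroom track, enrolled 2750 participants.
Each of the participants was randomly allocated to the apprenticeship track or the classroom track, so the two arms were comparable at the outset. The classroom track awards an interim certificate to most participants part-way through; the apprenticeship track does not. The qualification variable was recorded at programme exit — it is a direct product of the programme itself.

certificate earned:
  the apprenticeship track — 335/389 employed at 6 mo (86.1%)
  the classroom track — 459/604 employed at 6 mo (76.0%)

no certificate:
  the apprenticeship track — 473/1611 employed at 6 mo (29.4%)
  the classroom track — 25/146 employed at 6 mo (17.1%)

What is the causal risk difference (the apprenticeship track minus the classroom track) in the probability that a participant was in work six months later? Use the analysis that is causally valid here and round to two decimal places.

Qualification attained during the programme is downstream of the programme. One should not condition on a consequence of treatment, so the overall rates are the right comparison.
The causal difference is the pooled difference: 0.404 − 0.645 = -0.241.

-0.24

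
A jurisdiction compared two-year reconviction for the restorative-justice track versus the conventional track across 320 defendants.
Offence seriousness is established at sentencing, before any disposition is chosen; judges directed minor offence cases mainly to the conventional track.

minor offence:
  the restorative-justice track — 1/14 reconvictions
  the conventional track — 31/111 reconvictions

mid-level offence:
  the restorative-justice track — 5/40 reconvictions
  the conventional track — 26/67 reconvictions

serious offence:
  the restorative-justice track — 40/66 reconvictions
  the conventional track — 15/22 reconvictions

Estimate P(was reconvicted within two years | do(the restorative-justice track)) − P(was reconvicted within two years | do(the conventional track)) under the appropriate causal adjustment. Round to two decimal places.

The offence seriousness-specific comparison favours the restorative-justice track throughout, but the pooled figures favour the conventional track. The question is whether to condition on offence seriousness.
Here offence seriousness is a common cause — it drives both which disposition a case falls under and the outcome. The crude comparison mixes populations; the stratum-specific rates are the causally relevant ones.
Adjusting over the population distribution of offence seriousness: 0.391·(0.071−0.279) + 0.334·(0.125−0.388) + 0.275·(0.606−0.682) = -0.190.

-0.19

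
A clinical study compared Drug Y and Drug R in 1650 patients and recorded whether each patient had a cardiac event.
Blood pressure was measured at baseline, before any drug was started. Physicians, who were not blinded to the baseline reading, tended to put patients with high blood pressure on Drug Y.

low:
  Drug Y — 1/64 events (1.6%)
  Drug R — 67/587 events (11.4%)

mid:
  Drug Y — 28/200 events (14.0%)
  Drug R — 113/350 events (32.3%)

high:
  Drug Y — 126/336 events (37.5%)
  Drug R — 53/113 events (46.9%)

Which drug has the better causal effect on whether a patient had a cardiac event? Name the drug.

Drug Y

Within every blood pressure level Drug Y has the lower rate, yet pooled Drug R does — Simpson's reversal.
Blood pressure differs across drugs for reasons unrelated to any effect of the drug itself, and it separately predicts the outcome — a classic confounder. We must compare within blood pressure levels.
Within each level — low: 1.6% vs 11.4%; mid: 14.0% vs 32.3%; high: 37.5% vs 46.9% — Drug Y is lower every time.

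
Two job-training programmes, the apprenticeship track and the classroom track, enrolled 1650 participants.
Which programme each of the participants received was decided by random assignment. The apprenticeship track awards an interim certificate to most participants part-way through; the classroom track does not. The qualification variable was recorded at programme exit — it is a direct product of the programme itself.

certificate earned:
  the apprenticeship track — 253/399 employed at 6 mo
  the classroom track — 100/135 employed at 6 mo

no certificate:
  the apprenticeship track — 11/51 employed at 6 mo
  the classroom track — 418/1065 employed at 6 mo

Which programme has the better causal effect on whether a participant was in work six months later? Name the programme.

Qualification attained during the programme here is a post-treatment variable shaped by the programme; conditioning on it would introduce bias rather than remove it. The overall comparison is the causal one.
Pooled: the apprenticeship track 58.7% vs the classroom track 43.2%; the apprenticeship track is higher overall.

the apprenticeship track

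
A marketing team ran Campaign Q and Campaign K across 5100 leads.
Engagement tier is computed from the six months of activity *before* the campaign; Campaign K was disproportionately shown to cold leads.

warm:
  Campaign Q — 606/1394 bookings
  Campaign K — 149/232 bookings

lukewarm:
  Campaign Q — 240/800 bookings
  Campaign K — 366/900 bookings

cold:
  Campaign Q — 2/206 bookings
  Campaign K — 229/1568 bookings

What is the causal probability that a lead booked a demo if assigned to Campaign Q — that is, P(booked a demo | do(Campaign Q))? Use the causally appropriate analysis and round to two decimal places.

Here engagement tier is a common cause — it drives both which campaign a case falls under and the outcome. The crude comparison mixes populations; the stratum-specific rates are the causally relevant ones.
Standardising Campaign Q to the population engagement tier mix: 0.319·606/1394 + 0.333·240/800 + 0.348·2/206 = 0.242.

0.24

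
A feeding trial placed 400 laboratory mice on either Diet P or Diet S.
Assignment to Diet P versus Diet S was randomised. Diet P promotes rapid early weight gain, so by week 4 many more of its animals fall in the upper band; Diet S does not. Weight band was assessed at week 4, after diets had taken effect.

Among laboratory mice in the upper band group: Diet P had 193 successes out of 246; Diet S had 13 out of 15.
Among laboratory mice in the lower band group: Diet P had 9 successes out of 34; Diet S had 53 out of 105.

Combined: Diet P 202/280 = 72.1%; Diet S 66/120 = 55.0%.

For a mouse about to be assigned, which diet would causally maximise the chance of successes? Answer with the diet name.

Week-4 weight band here is a post-treatment variable shaped by the diet; conditioning on it would introduce bias rather than remove it. The overall comparison is the causal one.
Pooled: Diet P 72.1% vs Diet S 55.0%; Diet P is higher overall.

Diet P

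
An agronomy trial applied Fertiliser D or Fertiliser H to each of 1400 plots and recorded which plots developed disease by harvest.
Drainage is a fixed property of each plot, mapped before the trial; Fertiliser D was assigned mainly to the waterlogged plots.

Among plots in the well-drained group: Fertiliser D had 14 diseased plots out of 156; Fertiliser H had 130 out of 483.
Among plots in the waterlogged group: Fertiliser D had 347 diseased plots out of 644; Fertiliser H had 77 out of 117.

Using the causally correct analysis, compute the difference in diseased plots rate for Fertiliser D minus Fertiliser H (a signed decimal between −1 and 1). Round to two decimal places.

Field drainage differs across fertilisers for reasons unrelated to any effect of the fertiliser itself, and it separately predicts the outcome — a classic confounder. We must compare within field drainage levels.
Adjusting over the population distribution of field drainage: 0.456·(0.090−0.269) + 0.544·(0.539−0.658) = -0.147.

-0.15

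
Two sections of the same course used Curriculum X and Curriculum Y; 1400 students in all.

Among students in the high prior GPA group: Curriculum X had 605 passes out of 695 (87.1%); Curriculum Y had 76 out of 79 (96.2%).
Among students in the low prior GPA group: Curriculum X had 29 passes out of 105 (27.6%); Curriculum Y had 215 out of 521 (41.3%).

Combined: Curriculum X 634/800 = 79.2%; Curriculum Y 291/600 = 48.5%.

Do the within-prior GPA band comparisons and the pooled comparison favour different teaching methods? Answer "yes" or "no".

Within each prior GPA band level (high prior GPA 87.1% vs 96.2%; low prior GPA 27.6% vs 41.3%), Curriculum Y has the higher rate every time. Pooled: 79.2% vs 48.5% — Curriculum X has the higher rate overall. The two comparisons disagree.

yes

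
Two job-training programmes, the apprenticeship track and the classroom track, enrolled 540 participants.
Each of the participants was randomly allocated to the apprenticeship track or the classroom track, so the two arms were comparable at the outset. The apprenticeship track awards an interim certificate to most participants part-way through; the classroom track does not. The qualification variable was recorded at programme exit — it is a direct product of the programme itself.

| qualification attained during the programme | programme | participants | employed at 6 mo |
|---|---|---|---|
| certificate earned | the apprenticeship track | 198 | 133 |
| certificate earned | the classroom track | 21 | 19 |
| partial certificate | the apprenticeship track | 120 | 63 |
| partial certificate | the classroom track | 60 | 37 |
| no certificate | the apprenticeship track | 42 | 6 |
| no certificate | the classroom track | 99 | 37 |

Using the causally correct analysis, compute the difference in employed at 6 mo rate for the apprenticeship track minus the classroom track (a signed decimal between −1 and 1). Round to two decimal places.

the classroom track is higher inside every qualification attained during the programme stratum but the apprenticeship track is higher in aggregate. Whether to stratify depends on how qualification attained during the programme relates to the programme.
The distribution of qualification attained during the programme is itself part of what the programme does — it is an intermediate outcome. Holding it fixed would remove that part of the effect; the total effect is the pooled difference.
The causal difference is the pooled difference: 0.561 − 0.517 = +0.044.

+0.04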